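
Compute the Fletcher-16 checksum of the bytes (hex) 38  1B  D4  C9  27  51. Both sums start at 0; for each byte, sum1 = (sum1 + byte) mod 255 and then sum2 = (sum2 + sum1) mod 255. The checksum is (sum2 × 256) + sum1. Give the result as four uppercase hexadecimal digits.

296A

Running sums (mod 255):
  after byte 0 (38): sum1=56, sum2=56
  after byte 1 (1B): sum1=83, sum2=139
  after byte 2 (D4): sum1=40, sum2=179
  after byte 3 (C9): sum1=241, sum2=165
  after byte 4 (27): sum1=25, sum2=190
  after byte 5 (51): sum1=106, sum2=41
Checksum = sum2·256 + sum1 = 41·256 + 106 = 10602 = 0x296A.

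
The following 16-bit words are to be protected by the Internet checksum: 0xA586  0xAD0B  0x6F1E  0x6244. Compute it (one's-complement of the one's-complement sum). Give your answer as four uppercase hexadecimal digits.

One's-complement addition (fold any carry out of bit 15 back into bit 0):
  0xA586 + 0xAD0B = 0x15291 → wrap carry → 0x5292
  0x5292 + 0x6F1E = 0x0C1B0
  0xC1B0 + 0x6244 = 0x123F4 → wrap carry → 0x23F5
One's-complement sum = 0x23F5.
Checksum = ~0x23F5 & 0xFFFF = 0xDC0A.

DC0A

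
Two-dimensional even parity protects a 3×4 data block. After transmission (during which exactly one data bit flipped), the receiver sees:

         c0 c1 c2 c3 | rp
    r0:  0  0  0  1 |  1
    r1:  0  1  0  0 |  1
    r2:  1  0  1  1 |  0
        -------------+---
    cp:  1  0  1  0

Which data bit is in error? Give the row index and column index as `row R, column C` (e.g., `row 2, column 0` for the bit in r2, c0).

row 2, column 1

Recompute each row's even parity and compare to rp:
  r0: data parity 1, sent rp 1 → ok
  r1: data parity 1, sent rp 1 → ok
  r2: data parity 1, sent rp 0 → mismatch
Recompute each column's even parity and compare to cp:
  c0: data parity 1, sent cp 1 → ok
  c1: data parity 1, sent cp 0 → mismatch
  c2: data parity 1, sent cp 1 → ok
  c3: data parity 0, sent cp 0 → ok
Exactly one row (r2) and one column (c1) fail → the flipped bit is at their intersection.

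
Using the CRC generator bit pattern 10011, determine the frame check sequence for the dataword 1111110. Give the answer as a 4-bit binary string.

1001

Append 4 zeros: 11111100000. Divide by 10011 (XOR where the leading bit is 1):
  pos 0: 11111 XOR 10011 = 01100
  pos 1: 11001 XOR 10011 = 01010
  pos 2: 10100 XOR 10011 = 00111
  pos 4: 11100 XOR 10011 = 01111
  pos 5: 11110 XOR 10011 = 01101
  pos 6: 11010 XOR 10011 = 01001
Remainder (last 4 bits) = 1001. This is the CRC / FCS.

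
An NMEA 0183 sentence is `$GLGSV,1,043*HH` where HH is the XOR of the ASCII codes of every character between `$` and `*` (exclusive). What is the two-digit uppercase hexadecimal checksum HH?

4F

XOR the ASCII codes of the payload characters:
  'G' = 0x47 → acc = 0x47
  'L' = 0x4C → acc = 0x0B
  'G' = 0x47 → acc = 0x4C
  'S' = 0x53 → acc = 0x1F
  'V' = 0x56 → acc = 0x49
  ',' = 0x2C → acc = 0x65
  '1' = 0x31 → acc = 0x54
  ',' = 0x2C → acc = 0x78
  '0' = 0x30 → acc = 0x48
  '4' = 0x34 → acc = 0x7C
  '3' = 0x33 → acc = 0x4F
Checksum = 0x4F.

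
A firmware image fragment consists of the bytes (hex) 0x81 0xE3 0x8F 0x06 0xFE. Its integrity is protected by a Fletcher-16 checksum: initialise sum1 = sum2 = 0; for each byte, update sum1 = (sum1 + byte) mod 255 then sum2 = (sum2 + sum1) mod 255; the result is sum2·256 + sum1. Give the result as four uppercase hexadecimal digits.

D0F9

Running sums (mod 255):
  after byte 0 (0x81): sum1=129, sum2=129
  after byte 1 (0xE3): sum1=101, sum2=230
  after byte 2 (0x8F): sum1=244, sum2=219
  after byte 3 (0x06): sum1=250, sum2=214
  after byte 4 (0xFE): sum1=249, sum2=208
Checksum = sum2·256 + sum1 = 208·256 + 249 = 53497 = 0xD0F9.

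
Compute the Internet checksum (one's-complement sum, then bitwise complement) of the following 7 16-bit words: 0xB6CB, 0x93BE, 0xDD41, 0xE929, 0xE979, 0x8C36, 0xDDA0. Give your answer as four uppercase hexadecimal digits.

One's-complement addition (fold any carry out of bit 15 back into bit 0):
  0xB6CB + 0x93BE = 0x14A89 → wrap carry → 0x4A8A
  0x4A8A + 0xDD41 = 0x127CB → wrap carry → 0x27CC
  0x27CC + 0xE929 = 0x110F5 → wrap carry → 0x10F6
  0x10F6 + 0xE979 = 0x0FA6F
  0xFA6F + 0x8C36 = 0x186A5 → wrap carry → 0x86A6
  0x86A6 + 0xDDA0 = 0x16446 → wrap carry → 0x6447
One's-complement sum = 0x6447.
Checksum = ~0x6447 & 0xFFFF = 0x9BB8.

9BB8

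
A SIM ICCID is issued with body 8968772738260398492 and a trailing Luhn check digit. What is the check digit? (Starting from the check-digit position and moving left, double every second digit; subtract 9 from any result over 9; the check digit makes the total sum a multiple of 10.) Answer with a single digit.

Partial digits right→left: 2 9 4 8 9 3 0 6 2 8 3 7 2 7 7 8 6 9 8
Double every second digit counting from the check-digit position (so the 1st, 3rd, 5th, ... of the partial from the right).
  doubled (with −9 where >9): 4 8 9 0 4 6 4 5 3 7 → sum 50
  kept as-is: 9 8 3 6 8 7 7 8 9 → sum 65
Total = 50 + 65 = 115.
Check digit = (10 − (115 mod 10)) mod 10 = 5.

5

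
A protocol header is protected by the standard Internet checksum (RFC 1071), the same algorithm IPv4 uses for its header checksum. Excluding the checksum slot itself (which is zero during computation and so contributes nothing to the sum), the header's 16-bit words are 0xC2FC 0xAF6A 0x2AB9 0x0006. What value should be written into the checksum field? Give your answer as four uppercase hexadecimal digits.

62D9

One's-complement addition (fold any carry out of bit 15 back into bit 0):
  0xC2FC + 0xAF6A = 0x17266 → wrap carry → 0x7267
  0x7267 + 0x2AB9 = 0x09D20
  0x9D20 + 0x0006 = 0x09D26
One's-complement sum = 0x9D26.
Checksum = ~0x9D26 & 0xFFFF = 0x62D9.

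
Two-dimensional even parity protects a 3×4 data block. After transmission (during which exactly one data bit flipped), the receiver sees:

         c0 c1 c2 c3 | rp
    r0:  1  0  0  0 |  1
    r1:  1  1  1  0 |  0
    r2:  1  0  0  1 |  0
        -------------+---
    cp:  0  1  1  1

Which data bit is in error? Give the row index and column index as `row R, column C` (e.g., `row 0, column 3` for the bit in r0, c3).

row 1, column 0

Recompute each row's even parity and compare to rp:
  r0: data parity 1, sent rp 1 → ok
  r1: data parity 1, sent rp 0 → mismatch
  r2: data parity 0, sent rp 0 → ok
Recompute each column's even parity and compare to cp:
  c0: data parity 1, sent cp 0 → mismatch
  c1: data parity 1, sent cp 1 → ok
  c2: data parity 1, sent cp 1 → ok
  c3: data parity 1, sent cp 1 → ok
Exactly one row (r1) and one column (c0) fail → the flipped bit is at their intersection.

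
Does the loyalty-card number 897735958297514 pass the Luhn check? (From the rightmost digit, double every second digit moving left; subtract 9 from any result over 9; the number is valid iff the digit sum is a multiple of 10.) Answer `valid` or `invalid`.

From the right, keep odd positions and double even positions (subtract 9 from any doubled value over 9):
  doubled (positions 2,4,...): 2 5 4 1 1 5 9 → sum 27
  kept (positions 1,3,...): 4 5 9 8 9 3 7 8 → sum 53
Total = 80.
80 mod 10 = 0, so the number is valid.

valid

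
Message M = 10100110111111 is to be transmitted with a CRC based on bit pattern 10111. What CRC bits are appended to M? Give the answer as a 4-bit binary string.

Append 4 zeros: 101001101111110000. Divide by 10111 (XOR where the leading bit is 1):
  pos 0: 10100 XOR 10111 = 00011
  pos 3: 11110 XOR 10111 = 01001
  pos 4: 10011 XOR 10111 = 00100
  pos 6: 10011 XOR 10111 = 00100
  pos 8: 10011 XOR 10111 = 00100
  pos 10: 10010 XOR 10111 = 00101
  pos 12: 10100 XOR 10111 = 00011
Remainder (last 4 bits) = 0110. This is the CRC / FCS.

0110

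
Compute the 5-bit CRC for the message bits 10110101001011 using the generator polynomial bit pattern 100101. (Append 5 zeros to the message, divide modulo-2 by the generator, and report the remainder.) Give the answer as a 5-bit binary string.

11110

Append 5 zeros: 1011010100101100000. Divide by 100101 (XOR where the leading bit is 1):
  pos 0: 101101 XOR 100101 = 001000
  pos 2: 100001 XOR 100101 = 000100
  pos 5: 100001 XOR 100101 = 000100
  pos 8: 100011 XOR 100101 = 000110
  pos 11: 110000 XOR 100101 = 010101
  pos 12: 101010 XOR 100101 = 001111
Remainder (last 5 bits) = 11110. This is the CRC / FCS.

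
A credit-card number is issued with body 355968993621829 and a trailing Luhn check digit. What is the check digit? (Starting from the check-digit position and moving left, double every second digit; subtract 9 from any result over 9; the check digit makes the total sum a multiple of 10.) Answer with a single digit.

Partial digits right→left: 9 2 8 1 2 6 3 9 9 8 6 9 5 5 3
Double every second digit counting from the check-digit position (so the 1st, 3rd, 5th, ... of the partial from the right).
  doubled (with −9 where >9): 9 7 4 6 9 3 1 6 → sum 45
  kept as-is: 2 1 6 9 8 9 5 → sum 40
Total = 45 + 40 = 85.
Check digit = (10 − (85 mod 10)) mod 10 = 5.

5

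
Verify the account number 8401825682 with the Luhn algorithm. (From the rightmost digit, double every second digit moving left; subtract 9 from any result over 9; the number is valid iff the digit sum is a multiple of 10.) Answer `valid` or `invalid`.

invalid

From the right, keep odd positions and double even positions (subtract 9 from any doubled value over 9):
  doubled (positions 2,4,...): 7 1 7 0 7 → sum 22
  kept (positions 1,3,...): 2 6 2 1 4 → sum 15
Total = 37.
37 mod 10 = 7, so the number is invalid.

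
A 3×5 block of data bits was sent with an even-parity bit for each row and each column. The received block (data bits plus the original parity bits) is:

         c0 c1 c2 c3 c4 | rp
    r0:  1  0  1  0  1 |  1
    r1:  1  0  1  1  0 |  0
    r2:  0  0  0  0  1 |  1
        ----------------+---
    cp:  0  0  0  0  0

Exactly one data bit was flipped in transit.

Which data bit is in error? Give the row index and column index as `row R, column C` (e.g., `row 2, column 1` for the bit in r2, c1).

Recompute each row's even parity and compare to rp:
  r0: data parity 1, sent rp 1 → ok
  r1: data parity 1, sent rp 0 → mismatch
  r2: data parity 1, sent rp 1 → ok
Recompute each column's even parity and compare to cp:
  c0: data parity 0, sent cp 0 → ok
  c1: data parity 0, sent cp 0 → ok
  c2: data parity 0, sent cp 0 → ok
  c3: data parity 1, sent cp 0 → mismatch
  c4: data parity 0, sent cp 0 → ok
Exactly one row (r1) and one column (c3) fail → the flipped bit is at their intersection.

row 1, column 3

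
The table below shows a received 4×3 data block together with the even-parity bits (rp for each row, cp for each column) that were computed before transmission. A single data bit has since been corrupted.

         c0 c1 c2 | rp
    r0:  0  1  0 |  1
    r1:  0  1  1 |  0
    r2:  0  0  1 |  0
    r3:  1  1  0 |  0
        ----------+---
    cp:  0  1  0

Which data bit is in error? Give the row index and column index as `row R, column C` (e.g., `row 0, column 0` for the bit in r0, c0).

row 2, column 0

Recompute each row's even parity and compare to rp:
  r0: data parity 1, sent rp 1 → ok
  r1: data parity 0, sent rp 0 → ok
  r2: data parity 1, sent rp 0 → mismatch
  r3: data parity 0, sent rp 0 → ok
Recompute each column's even parity and compare to cp:
  c0: data parity 1, sent cp 0 → mismatch
  c1: data parity 1, sent cp 1 → ok
  c2: data parity 0, sent cp 0 → ok
Exactly one row (r2) and one column (c0) fail → the flipped bit is at their intersection.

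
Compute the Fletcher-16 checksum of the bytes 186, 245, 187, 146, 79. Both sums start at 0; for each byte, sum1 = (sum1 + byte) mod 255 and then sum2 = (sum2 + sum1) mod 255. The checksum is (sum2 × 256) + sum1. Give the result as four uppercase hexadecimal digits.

Running sums (mod 255):
  after byte 0 (186): sum1=186, sum2=186
  after byte 1 (245): sum1=176, sum2=107
  after byte 2 (187): sum1=108, sum2=215
  after byte 3 (146): sum1=254, sum2=214
  after byte 4 (79): sum1=78, sum2=37
Checksum = sum2·256 + sum1 = 37·256 + 78 = 9550 = 0x254E.

254E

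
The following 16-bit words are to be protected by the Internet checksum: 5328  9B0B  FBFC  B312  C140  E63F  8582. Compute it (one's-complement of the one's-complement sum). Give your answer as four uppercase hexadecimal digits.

35B9

One's-complement addition (fold any carry out of bit 15 back into bit 0):
  0x5328 + 0x9B0B = 0x0EE33
  0xEE33 + 0xFBFC = 0x1EA2F → wrap carry → 0xEA30
  0xEA30 + 0xB312 = 0x19D42 → wrap carry → 0x9D43
  0x9D43 + 0xC140 = 0x15E83 → wrap carry → 0x5E84
  0x5E84 + 0xE63F = 0x144C3 → wrap carry → 0x44C4
  0x44C4 + 0x8582 = 0x0CA46
One's-complement sum = 0xCA46.
Checksum = ~0xCA46 & 0xFFFF = 0x35B9.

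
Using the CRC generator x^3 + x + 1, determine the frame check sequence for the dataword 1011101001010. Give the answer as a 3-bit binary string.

Append 3 zeros: 1011101001010000. Divide by 1011 (XOR where the leading bit is 1):
  pos 0: 1011 XOR 1011 = 0000
  pos 4: 1010 XOR 1011 = 0001
  pos 7: 1010 XOR 1011 = 0001
  pos 10: 1100 XOR 1011 = 0111
  pos 11: 1110 XOR 1011 = 0101
  pos 12: 1010 XOR 1011 = 0001
Remainder (last 3 bits) = 001. This is the CRC / FCS.

001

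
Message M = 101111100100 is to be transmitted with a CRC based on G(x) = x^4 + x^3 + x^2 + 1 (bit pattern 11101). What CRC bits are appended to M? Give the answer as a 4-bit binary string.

0100

Append 4 zeros: 1011111001000000. Divide by 11101 (XOR where the leading bit is 1):
  pos 0: 10111 XOR 11101 = 01010
  pos 1: 10101 XOR 11101 = 01000
  pos 2: 10001 XOR 11101 = 01100
  pos 3: 11000 XOR 11101 = 00101
  pos 5: 10101 XOR 11101 = 01000
  pos 6: 10000 XOR 11101 = 01101
  pos 7: 11010 XOR 11101 = 00111
  pos 9: 11100 XOR 11101 = 00001
Remainder (last 4 bits) = 0100. This is the CRC / FCS.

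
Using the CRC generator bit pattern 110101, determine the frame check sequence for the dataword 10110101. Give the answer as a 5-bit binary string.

Append 5 zeros: 1011010100000. Divide by 110101 (XOR where the leading bit is 1):
  pos 0: 101101 XOR 110101 = 011000
  pos 1: 110000 XOR 110101 = 000101
  pos 4: 101100 XOR 110101 = 011001
  pos 5: 110010 XOR 110101 = 000111
Remainder (last 5 bits) = 11100. This is the CRC / FCS.

11100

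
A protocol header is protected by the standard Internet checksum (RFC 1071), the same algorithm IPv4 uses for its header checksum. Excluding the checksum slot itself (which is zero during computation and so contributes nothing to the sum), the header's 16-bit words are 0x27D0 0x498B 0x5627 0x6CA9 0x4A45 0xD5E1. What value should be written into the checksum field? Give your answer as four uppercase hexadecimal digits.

ABAC

One's-complement addition (fold any carry out of bit 15 back into bit 0):
  0x27D0 + 0x498B = 0x0715B
  0x715B + 0x5627 = 0x0C782
  0xC782 + 0x6CA9 = 0x1342B → wrap carry → 0x342C
  0x342C + 0x4A45 = 0x07E71
  0x7E71 + 0xD5E1 = 0x15452 → wrap carry → 0x5453
One's-complement sum = 0x5453.
Checksum = ~0x5453 & 0xFFFF = 0xABAC.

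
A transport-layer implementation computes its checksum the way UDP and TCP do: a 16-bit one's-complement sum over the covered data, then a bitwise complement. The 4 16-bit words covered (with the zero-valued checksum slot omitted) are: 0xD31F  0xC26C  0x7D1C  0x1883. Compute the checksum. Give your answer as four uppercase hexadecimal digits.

One's-complement addition (fold any carry out of bit 15 back into bit 0):
  0xD31F + 0xC26C = 0x1958B → wrap carry → 0x958C
  0x958C + 0x7D1C = 0x112A8 → wrap carry → 0x12A9
  0x12A9 + 0x1883 = 0x02B2C
One's-complement sum = 0x2B2C.
Checksum = ~0x2B2C & 0xFFFF = 0xD4D3.

D4D3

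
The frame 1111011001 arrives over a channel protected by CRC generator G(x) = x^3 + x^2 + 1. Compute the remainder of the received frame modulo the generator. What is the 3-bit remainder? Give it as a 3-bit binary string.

010

Modulo-2 division of 1111011001 by 1101:
  pos 0: 1111 XOR 1101 = 0010
  pos 2: 1001 XOR 1101 = 0100
  pos 3: 1001 XOR 1101 = 0100
  pos 4: 1000 XOR 1101 = 0101
  pos 5: 1010 XOR 1101 = 0111
  pos 6: 1111 XOR 1101 = 0010
Remainder = 010 (nonzero — an error is detected).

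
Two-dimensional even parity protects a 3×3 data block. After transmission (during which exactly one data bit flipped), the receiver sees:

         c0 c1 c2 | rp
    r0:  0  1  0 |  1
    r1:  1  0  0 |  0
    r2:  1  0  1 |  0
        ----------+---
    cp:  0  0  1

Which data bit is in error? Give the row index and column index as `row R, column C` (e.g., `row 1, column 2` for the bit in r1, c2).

Recompute each row's even parity and compare to rp:
  r0: data parity 1, sent rp 1 → ok
  r1: data parity 1, sent rp 0 → mismatch
  r2: data parity 0, sent rp 0 → ok
Recompute each column's even parity and compare to cp:
  c0: data parity 0, sent cp 0 → ok
  c1: data parity 1, sent cp 0 → mismatch
  c2: data parity 1, sent cp 1 → ok
Exactly one row (r1) and one column (c1) fail → the flipped bit is at their intersection.

row 1, column 1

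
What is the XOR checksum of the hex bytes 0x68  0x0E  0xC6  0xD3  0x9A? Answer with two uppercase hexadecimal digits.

E9

XOR the bytes together:
  start with 0x68
  0x68 ⊕ 0x0E = 0x66
  0x66 ⊕ 0xC6 = 0xA0
  0xA0 ⊕ 0xD3 = 0x73
  0x73 ⊕ 0x9A = 0xE9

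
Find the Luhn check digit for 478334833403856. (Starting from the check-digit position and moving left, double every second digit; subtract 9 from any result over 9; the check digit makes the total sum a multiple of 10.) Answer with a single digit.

7

Partial digits right→left: 6 5 8 3 0 4 3 3 8 4 3 3 8 7 4
Double every second digit counting from the check-digit position (so the 1st, 3rd, 5th, ... of the partial from the right).
  doubled (with −9 where >9): 3 7 0 6 7 6 7 8 → sum 44
  kept as-is: 5 3 4 3 4 3 7 → sum 29
Total = 44 + 29 = 73.
Check digit = (10 − (73 mod 10)) mod 10 = 7.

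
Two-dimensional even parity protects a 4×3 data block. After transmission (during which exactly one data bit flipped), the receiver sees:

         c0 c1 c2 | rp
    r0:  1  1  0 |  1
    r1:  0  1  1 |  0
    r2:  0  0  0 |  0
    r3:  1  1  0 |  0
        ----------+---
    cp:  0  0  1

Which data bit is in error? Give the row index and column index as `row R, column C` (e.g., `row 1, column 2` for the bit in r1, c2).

row 0, column 1

Recompute each row's even parity and compare to rp:
  r0: data parity 0, sent rp 1 → mismatch
  r1: data parity 0, sent rp 0 → ok
  r2: data parity 0, sent rp 0 → ok
  r3: data parity 0, sent rp 0 → ok
Recompute each column's even parity and compare to cp:
  c0: data parity 0, sent cp 0 → ok
  c1: data parity 1, sent cp 0 → mismatch
  c2: data parity 1, sent cp 1 → ok
Exactly one row (r0) and one column (c1) fail → the flipped bit is at their intersection.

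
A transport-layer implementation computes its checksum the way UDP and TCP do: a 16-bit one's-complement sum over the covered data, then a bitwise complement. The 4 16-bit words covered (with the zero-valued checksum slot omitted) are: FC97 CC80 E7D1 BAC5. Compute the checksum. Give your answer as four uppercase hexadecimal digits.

944F

One's-complement addition (fold any carry out of bit 15 back into bit 0):
  0xFC97 + 0xCC80 = 0x1C917 → wrap carry → 0xC918
  0xC918 + 0xE7D1 = 0x1B0E9 → wrap carry → 0xB0EA
  0xB0EA + 0xBAC5 = 0x16BAF → wrap carry → 0x6BB0
One's-complement sum = 0x6BB0.
Checksum = ~0x6BB0 & 0xFFFF = 0x944F.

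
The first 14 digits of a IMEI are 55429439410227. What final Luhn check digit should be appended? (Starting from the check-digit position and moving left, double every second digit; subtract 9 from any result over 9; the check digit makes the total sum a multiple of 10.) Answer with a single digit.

0

Partial digits right→left: 7 2 2 0 1 4 9 3 4 9 2 4 5 5
Double every second digit counting from the check-digit position (so the 1st, 3rd, 5th, ... of the partial from the right).
  doubled (with −9 where >9): 5 4 2 9 8 4 1 → sum 33
  kept as-is: 2 0 4 3 9 4 5 → sum 27
Total = 33 + 27 = 60.
Check digit = (10 − (60 mod 10)) mod 10 = 0.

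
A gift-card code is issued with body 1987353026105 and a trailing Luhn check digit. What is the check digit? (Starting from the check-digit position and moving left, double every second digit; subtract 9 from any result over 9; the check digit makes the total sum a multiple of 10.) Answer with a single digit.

Partial digits right→left: 5 0 1 6 2 0 3 5 3 7 8 9 1
Double every second digit counting from the check-digit position (so the 1st, 3rd, 5th, ... of the partial from the right).
  doubled (with −9 where >9): 1 2 4 6 6 7 2 → sum 28
  kept as-is: 0 6 0 5 7 9 → sum 27
Total = 28 + 27 = 55.
Check digit = (10 − (55 mod 10)) mod 10 = 5.

5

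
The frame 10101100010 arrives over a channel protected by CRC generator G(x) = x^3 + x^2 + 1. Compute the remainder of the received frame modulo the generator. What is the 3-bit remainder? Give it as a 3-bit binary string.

Modulo-2 division of 10101100010 by 1101:
  pos 0: 1010 XOR 1101 = 0111
  pos 1: 1111 XOR 1101 = 0010
  pos 3: 1010 XOR 1101 = 0111
  pos 4: 1110 XOR 1101 = 0011
  pos 6: 1101 XOR 1101 = 0000
Remainder = 000 (zero — the frame passes the CRC check).

000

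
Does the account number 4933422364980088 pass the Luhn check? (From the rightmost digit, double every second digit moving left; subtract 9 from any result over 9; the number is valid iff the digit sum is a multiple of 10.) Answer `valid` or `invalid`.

invalid

From the right, keep odd positions and double even positions (subtract 9 from any doubled value over 9):
  doubled (positions 2,4,...): 7 0 9 3 4 8 6 8 → sum 45
  kept (positions 1,3,...): 8 0 8 4 3 2 3 9 → sum 37
Total = 82.
82 mod 10 = 2, so the number is invalid.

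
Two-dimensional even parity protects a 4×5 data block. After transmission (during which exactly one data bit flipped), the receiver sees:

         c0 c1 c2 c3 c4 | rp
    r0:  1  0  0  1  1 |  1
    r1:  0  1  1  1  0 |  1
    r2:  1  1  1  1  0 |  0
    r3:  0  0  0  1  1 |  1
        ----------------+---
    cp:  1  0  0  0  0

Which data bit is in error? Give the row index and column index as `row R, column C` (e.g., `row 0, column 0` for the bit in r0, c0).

row 3, column 0

Recompute each row's even parity and compare to rp:
  r0: data parity 1, sent rp 1 → ok
  r1: data parity 1, sent rp 1 → ok
  r2: data parity 0, sent rp 0 → ok
  r3: data parity 0, sent rp 1 → mismatch
Recompute each column's even parity and compare to cp:
  c0: data parity 0, sent cp 1 → mismatch
  c1: data parity 0, sent cp 0 → ok
  c2: data parity 0, sent cp 0 → ok
  c3: data parity 0, sent cp 0 → ok
  c4: data parity 0, sent cp 0 → ok
Exactly one row (r3) and one column (c0) fail → the flipped bit is at their intersection.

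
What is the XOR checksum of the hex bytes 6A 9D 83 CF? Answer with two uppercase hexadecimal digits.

XOR the bytes together:
  start with 0x6A
  0x6A ⊕ 0x9D = 0xF7
  0xF7 ⊕ 0x83 = 0x74
  0x74 ⊕ 0xCF = 0xBB

BB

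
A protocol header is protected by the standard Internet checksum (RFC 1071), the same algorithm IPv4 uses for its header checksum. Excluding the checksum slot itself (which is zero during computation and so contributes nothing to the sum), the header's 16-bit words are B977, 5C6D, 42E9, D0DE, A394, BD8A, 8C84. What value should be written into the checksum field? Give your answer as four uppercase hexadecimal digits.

One's-complement addition (fold any carry out of bit 15 back into bit 0):
  0xB977 + 0x5C6D = 0x115E4 → wrap carry → 0x15E5
  0x15E5 + 0x42E9 = 0x058CE
  0x58CE + 0xD0DE = 0x129AC → wrap carry → 0x29AD
  0x29AD + 0xA394 = 0x0CD41
  0xCD41 + 0xBD8A = 0x18ACB → wrap carry → 0x8ACC
  0x8ACC + 0x8C84 = 0x11750 → wrap carry → 0x1751
One's-complement sum = 0x1751.
Checksum = ~0x1751 & 0xFFFF = 0xE8AE.

E8AE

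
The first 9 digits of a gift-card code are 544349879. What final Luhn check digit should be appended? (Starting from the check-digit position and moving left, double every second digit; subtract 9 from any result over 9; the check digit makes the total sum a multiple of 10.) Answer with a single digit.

Partial digits right→left: 9 7 8 9 4 3 4 4 5
Double every second digit counting from the check-digit position (so the 1st, 3rd, 5th, ... of the partial from the right).
  doubled (with −9 where >9): 9 7 8 8 1 → sum 33
  kept as-is: 7 9 3 4 → sum 23
Total = 33 + 23 = 56.
Check digit = (10 − (56 mod 10)) mod 10 = 4.

4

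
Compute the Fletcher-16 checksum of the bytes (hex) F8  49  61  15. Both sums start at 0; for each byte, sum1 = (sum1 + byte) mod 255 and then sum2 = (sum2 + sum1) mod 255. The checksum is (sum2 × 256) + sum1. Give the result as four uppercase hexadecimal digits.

97B8

Running sums (mod 255):
  after byte 0 (F8): sum1=248, sum2=248
  after byte 1 (49): sum1=66, sum2=59
  after byte 2 (61): sum1=163, sum2=222
  after byte 3 (15): sum1=184, sum2=151
Checksum = sum2·256 + sum1 = 151·256 + 184 = 38840 = 0x97B8.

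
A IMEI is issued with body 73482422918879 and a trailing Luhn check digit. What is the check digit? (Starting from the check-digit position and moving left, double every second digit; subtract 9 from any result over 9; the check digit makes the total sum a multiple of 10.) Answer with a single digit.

Partial digits right→left: 9 7 8 8 1 9 2 2 4 2 8 4 3 7
Double every second digit counting from the check-digit position (so the 1st, 3rd, 5th, ... of the partial from the right).
  doubled (with −9 where >9): 9 7 2 4 8 7 6 → sum 43
  kept as-is: 7 8 9 2 2 4 7 → sum 39
Total = 43 + 39 = 82.
Check digit = (10 − (82 mod 10)) mod 10 = 8.

8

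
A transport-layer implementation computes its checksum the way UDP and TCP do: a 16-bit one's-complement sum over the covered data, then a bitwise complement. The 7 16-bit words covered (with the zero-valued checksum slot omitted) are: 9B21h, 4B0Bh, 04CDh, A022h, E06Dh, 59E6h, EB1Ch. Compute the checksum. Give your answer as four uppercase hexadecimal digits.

4F72

One's-complement addition (fold any carry out of bit 15 back into bit 0):
  0x9B21 + 0x4B0B = 0x0E62C
  0xE62C + 0x04CD = 0x0EAF9
  0xEAF9 + 0xA022 = 0x18B1B → wrap carry → 0x8B1C
  0x8B1C + 0xE06D = 0x16B89 → wrap carry → 0x6B8A
  0x6B8A + 0x59E6 = 0x0C570
  0xC570 + 0xEB1C = 0x1B08C → wrap carry → 0xB08D
One's-complement sum = 0xB08D.
Checksum = ~0xB08D & 0xFFFF = 0x4F72.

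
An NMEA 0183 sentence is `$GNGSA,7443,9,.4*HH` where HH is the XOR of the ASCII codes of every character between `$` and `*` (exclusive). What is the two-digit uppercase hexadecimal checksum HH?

57

XOR the ASCII codes of the payload characters:
  'G' = 0x47 → acc = 0x47
  'N' = 0x4E → acc = 0x09
  'G' = 0x47 → acc = 0x4E
  'S' = 0x53 → acc = 0x1D
  'A' = 0x41 → acc = 0x5C
  ',' = 0x2C → acc = 0x70
  '7' = 0x37 → acc = 0x47
  '4' = 0x34 → acc = 0x73
  '4' = 0x34 → acc = 0x47
  '3' = 0x33 → acc = 0x74
  ',' = 0x2C → acc = 0x58
  '9' = 0x39 → acc = 0x61
  ',' = 0x2C → acc = 0x4D
  '.' = 0x2E → acc = 0x63
  '4' = 0x34 → acc = 0x57
Checksum = 0x57.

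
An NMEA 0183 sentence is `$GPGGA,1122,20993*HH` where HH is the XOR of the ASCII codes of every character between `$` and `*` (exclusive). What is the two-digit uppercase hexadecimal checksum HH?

67

XOR the ASCII codes of the payload characters:
  'G' = 0x47 → acc = 0x47
  'P' = 0x50 → acc = 0x17
  'G' = 0x47 → acc = 0x50
  'G' = 0x47 → acc = 0x17
  'A' = 0x41 → acc = 0x56
  ',' = 0x2C → acc = 0x7A
  '1' = 0x31 → acc = 0x4B
  '1' = 0x31 → acc = 0x7A
  '2' = 0x32 → acc = 0x48
  '2' = 0x32 → acc = 0x7A
  ',' = 0x2C → acc = 0x56
  '2' = 0x32 → acc = 0x64
  '0' = 0x30 → acc = 0x54
  '9' = 0x39 → acc = 0x6D
  '9' = 0x39 → acc = 0x54
  '3' = 0x33 → acc = 0x67
Checksum = 0x67.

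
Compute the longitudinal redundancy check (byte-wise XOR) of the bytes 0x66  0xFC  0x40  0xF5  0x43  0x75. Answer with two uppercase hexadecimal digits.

XOR the bytes together:
  start with 0x66
  0x66 ⊕ 0xFC = 0x9A
  0x9A ⊕ 0x40 = 0xDA
  0xDA ⊕ 0xF5 = 0x2F
  0x2F ⊕ 0x43 = 0x6C
  0x6C ⊕ 0x75 = 0x19

19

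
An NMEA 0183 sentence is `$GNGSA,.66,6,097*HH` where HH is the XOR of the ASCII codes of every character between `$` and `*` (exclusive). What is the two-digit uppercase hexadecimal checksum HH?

56

XOR the ASCII codes of the payload characters:
  'G' = 0x47 → acc = 0x47
  'N' = 0x4E → acc = 0x09
  'G' = 0x47 → acc = 0x4E
  'S' = 0x53 → acc = 0x1D
  'A' = 0x41 → acc = 0x5C
  ',' = 0x2C → acc = 0x70
  '.' = 0x2E → acc = 0x5E
  '6' = 0x36 → acc = 0x68
  '6' = 0x36 → acc = 0x5E
  ',' = 0x2C → acc = 0x72
  '6' = 0x36 → acc = 0x44
  ',' = 0x2C → acc = 0x68
  '0' = 0x30 → acc = 0x58
  '9' = 0x39 → acc = 0x61
  '7' = 0x37 → acc = 0x56
Checksum = 0x56.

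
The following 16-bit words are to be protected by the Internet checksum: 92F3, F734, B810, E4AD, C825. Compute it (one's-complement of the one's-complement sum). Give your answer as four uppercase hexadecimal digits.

10F3

One's-complement addition (fold any carry out of bit 15 back into bit 0):
  0x92F3 + 0xF734 = 0x18A27 → wrap carry → 0x8A28
  0x8A28 + 0xB810 = 0x14238 → wrap carry → 0x4239
  0x4239 + 0xE4AD = 0x126E6 → wrap carry → 0x26E7
  0x26E7 + 0xC825 = 0x0EF0C
One's-complement sum = 0xEF0C.
Checksum = ~0xEF0C & 0xFFFF = 0x10F3.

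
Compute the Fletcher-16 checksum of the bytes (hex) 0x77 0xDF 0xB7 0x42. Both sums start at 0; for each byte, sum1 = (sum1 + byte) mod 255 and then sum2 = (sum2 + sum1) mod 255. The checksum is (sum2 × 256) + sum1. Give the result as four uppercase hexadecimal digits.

2F51

Running sums (mod 255):
  after byte 0 (0x77): sum1=119, sum2=119
  after byte 1 (0xDF): sum1=87, sum2=206
  after byte 2 (0xB7): sum1=15, sum2=221
  after byte 3 (0x42): sum1=81, sum2=47
Checksum = sum2·256 + sum1 = 47·256 + 81 = 12113 = 0x2F51.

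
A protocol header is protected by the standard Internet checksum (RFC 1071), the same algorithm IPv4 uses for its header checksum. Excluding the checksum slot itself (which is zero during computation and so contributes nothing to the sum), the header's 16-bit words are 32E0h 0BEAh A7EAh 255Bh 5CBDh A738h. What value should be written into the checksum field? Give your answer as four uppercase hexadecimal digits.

EFF9

One's-complement addition (fold any carry out of bit 15 back into bit 0):
  0x32E0 + 0x0BEA = 0x03ECA
  0x3ECA + 0xA7EA = 0x0E6B4
  0xE6B4 + 0x255B = 0x10C0F → wrap carry → 0x0C10
  0x0C10 + 0x5CBD = 0x068CD
  0x68CD + 0xA738 = 0x11005 → wrap carry → 0x1006
One's-complement sum = 0x1006.
Checksum = ~0x1006 & 0xFFFF = 0xEFF9.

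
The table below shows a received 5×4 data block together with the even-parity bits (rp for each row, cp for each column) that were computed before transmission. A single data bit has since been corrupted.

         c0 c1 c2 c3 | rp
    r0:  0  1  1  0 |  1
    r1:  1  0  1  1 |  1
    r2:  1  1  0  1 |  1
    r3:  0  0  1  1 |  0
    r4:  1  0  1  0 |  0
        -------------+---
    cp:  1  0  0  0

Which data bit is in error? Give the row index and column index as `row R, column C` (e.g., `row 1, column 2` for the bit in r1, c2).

Recompute each row's even parity and compare to rp:
  r0: data parity 0, sent rp 1 → mismatch
  r1: data parity 1, sent rp 1 → ok
  r2: data parity 1, sent rp 1 → ok
  r3: data parity 0, sent rp 0 → ok
  r4: data parity 0, sent rp 0 → ok
Recompute each column's even parity and compare to cp:
  c0: data parity 1, sent cp 1 → ok
  c1: data parity 0, sent cp 0 → ok
  c2: data parity 0, sent cp 0 → ok
  c3: data parity 1, sent cp 0 → mismatch
Exactly one row (r0) and one column (c3) fail → the flipped bit is at their intersection.

row 0, column 3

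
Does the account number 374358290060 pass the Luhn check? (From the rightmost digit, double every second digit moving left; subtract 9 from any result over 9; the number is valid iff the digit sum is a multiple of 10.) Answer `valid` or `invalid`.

invalid

From the right, keep odd positions and double even positions (subtract 9 from any doubled value over 9):
  doubled (positions 2,4,...): 3 0 4 1 8 6 → sum 22
  kept (positions 1,3,...): 0 0 9 8 3 7 → sum 27
Total = 49.
49 mod 10 = 9, so the number is invalid.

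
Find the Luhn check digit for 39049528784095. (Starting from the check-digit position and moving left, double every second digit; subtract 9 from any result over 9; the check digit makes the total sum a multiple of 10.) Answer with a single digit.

3

Partial digits right→left: 5 9 0 4 8 7 8 2 5 9 4 0 9 3
Double every second digit counting from the check-digit position (so the 1st, 3rd, 5th, ... of the partial from the right).
  doubled (with −9 where >9): 1 0 7 7 1 8 9 → sum 33
  kept as-is: 9 4 7 2 9 0 3 → sum 34
Total = 33 + 34 = 67.
Check digit = (10 − (67 mod 10)) mod 10 = 3.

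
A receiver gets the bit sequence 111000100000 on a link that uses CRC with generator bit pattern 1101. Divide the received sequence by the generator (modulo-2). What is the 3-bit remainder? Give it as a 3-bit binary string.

Modulo-2 division of 111000100000 by 1101:
  pos 0: 1110 XOR 1101 = 0011
  pos 2: 1100 XOR 1101 = 0001
  pos 5: 1100 XOR 1101 = 0001
  pos 8: 1000 XOR 1101 = 0101
Remainder = 101 (nonzero — an error is detected).

101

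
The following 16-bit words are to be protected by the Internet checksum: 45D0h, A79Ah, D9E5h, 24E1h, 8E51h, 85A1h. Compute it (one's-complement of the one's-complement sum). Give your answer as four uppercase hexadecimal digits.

One's-complement addition (fold any carry out of bit 15 back into bit 0):
  0x45D0 + 0xA79A = 0x0ED6A
  0xED6A + 0xD9E5 = 0x1C74F → wrap carry → 0xC750
  0xC750 + 0x24E1 = 0x0EC31
  0xEC31 + 0x8E51 = 0x17A82 → wrap carry → 0x7A83
  0x7A83 + 0x85A1 = 0x10024 → wrap carry → 0x0025
One's-complement sum = 0x0025.
Checksum = ~0x0025 & 0xFFFF = 0xFFDA.

FFDA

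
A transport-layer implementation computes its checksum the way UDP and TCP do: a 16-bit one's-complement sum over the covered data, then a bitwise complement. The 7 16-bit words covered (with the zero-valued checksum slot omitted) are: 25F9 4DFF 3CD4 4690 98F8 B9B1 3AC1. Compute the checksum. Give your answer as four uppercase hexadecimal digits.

7B37

One's-complement addition (fold any carry out of bit 15 back into bit 0):
  0x25F9 + 0x4DFF = 0x073F8
  0x73F8 + 0x3CD4 = 0x0B0CC
  0xB0CC + 0x4690 = 0x0F75C
  0xF75C + 0x98F8 = 0x19054 → wrap carry → 0x9055
  0x9055 + 0xB9B1 = 0x14A06 → wrap carry → 0x4A07
  0x4A07 + 0x3AC1 = 0x084C8
One's-complement sum = 0x84C8.
Checksum = ~0x84C8 & 0xFFFF = 0x7B37.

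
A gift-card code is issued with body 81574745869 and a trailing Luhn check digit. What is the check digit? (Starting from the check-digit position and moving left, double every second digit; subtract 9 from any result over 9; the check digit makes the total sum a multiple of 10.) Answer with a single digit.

4

Partial digits right→left: 9 6 8 5 4 7 4 7 5 1 8
Double every second digit counting from the check-digit position (so the 1st, 3rd, 5th, ... of the partial from the right).
  doubled (with −9 where >9): 9 7 8 8 1 7 → sum 40
  kept as-is: 6 5 7 7 1 → sum 26
Total = 40 + 26 = 66.
Check digit = (10 − (66 mod 10)) mod 10 = 4.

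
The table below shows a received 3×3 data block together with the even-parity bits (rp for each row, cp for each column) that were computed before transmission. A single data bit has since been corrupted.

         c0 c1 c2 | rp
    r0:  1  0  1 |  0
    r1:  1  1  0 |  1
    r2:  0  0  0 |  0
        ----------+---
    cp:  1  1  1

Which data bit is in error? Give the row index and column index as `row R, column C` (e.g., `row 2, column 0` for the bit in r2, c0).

row 1, column 0

Recompute each row's even parity and compare to rp:
  r0: data parity 0, sent rp 0 → ok
  r1: data parity 0, sent rp 1 → mismatch
  r2: data parity 0, sent rp 0 → ok
Recompute each column's even parity and compare to cp:
  c0: data parity 0, sent cp 1 → mismatch
  c1: data parity 1, sent cp 1 → ok
  c2: data parity 1, sent cp 1 → ok
Exactly one row (r1) and one column (c0) fail → the flipped bit is at their intersection.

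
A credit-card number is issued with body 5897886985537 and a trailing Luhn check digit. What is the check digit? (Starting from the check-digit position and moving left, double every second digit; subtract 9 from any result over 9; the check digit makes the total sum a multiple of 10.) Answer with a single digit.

Partial digits right→left: 7 3 5 5 8 9 6 8 8 7 9 8 5
Double every second digit counting from the check-digit position (so the 1st, 3rd, 5th, ... of the partial from the right).
  doubled (with −9 where >9): 5 1 7 3 7 9 1 → sum 33
  kept as-is: 3 5 9 8 7 8 → sum 40
Total = 33 + 40 = 73.
Check digit = (10 − (73 mod 10)) mod 10 = 7.

7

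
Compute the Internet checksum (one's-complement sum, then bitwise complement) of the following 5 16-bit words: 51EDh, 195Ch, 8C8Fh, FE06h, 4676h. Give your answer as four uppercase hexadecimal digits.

One's-complement addition (fold any carry out of bit 15 back into bit 0):
  0x51ED + 0x195C = 0x06B49
  0x6B49 + 0x8C8F = 0x0F7D8
  0xF7D8 + 0xFE06 = 0x1F5DE → wrap carry → 0xF5DF
  0xF5DF + 0x4676 = 0x13C55 → wrap carry → 0x3C56
One's-complement sum = 0x3C56.
Checksum = ~0x3C56 & 0xFFFF = 0xC3A9.

C3A9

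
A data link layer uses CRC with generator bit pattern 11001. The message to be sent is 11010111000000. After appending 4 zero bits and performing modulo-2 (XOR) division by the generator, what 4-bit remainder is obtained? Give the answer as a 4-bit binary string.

Append 4 zeros: 110101110000000000. Divide by 11001 (XOR where the leading bit is 1):
  pos 0: 11010 XOR 11001 = 00011
  pos 3: 11111 XOR 11001 = 00110
  pos 5: 11000 XOR 11001 = 00001
  pos 9: 10000 XOR 11001 = 01001
  pos 10: 10010 XOR 11001 = 01011
  pos 11: 10110 XOR 11001 = 01111
  pos 12: 11110 XOR 11001 = 00111
Remainder (last 4 bits) = 1110. This is the CRC / FCS.

1110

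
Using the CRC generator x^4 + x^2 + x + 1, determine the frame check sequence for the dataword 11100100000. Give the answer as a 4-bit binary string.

Append 4 zeros: 111001000000000. Divide by 10111 (XOR where the leading bit is 1):
  pos 0: 11100 XOR 10111 = 01011
  pos 1: 10111 XOR 10111 = 00000
Remainder (last 4 bits) = 0000. This is the CRC / FCS.

0000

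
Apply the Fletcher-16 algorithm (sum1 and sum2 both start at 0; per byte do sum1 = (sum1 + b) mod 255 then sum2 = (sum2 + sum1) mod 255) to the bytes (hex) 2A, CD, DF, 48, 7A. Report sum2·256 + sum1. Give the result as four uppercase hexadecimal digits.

B49A

Running sums (mod 255):
  after byte 0 (2A): sum1=42, sum2=42
  after byte 1 (CD): sum1=247, sum2=34
  after byte 2 (DF): sum1=215, sum2=249
  after byte 3 (48): sum1=32, sum2=26
  after byte 4 (7A): sum1=154, sum2=180
Checksum = sum2·256 + sum1 = 180·256 + 154 = 46234 = 0xB49A.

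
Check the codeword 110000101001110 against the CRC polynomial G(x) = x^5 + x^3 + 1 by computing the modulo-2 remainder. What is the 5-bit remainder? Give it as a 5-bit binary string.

10000

Modulo-2 division of 110000101001110 by 101001:
  pos 0: 110000 XOR 101001 = 011001
  pos 1: 110011 XOR 101001 = 011010
  pos 2: 110100 XOR 101001 = 011101
  pos 3: 111011 XOR 101001 = 010010
  pos 4: 100100 XOR 101001 = 001101
  pos 6: 110101 XOR 101001 = 011100
  pos 7: 111001 XOR 101001 = 010000
  pos 8: 100001 XOR 101001 = 001000
Remainder = 10000 (nonzero — an error is detected).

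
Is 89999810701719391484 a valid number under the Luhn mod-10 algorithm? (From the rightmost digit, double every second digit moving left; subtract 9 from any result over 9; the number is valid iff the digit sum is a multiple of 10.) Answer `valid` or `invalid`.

valid

From the right, keep odd positions and double even positions (subtract 9 from any doubled value over 9):
  doubled (positions 2,4,...): 7 2 6 2 2 5 2 9 9 7 → sum 51
  kept (positions 1,3,...): 4 4 9 9 7 0 0 8 9 9 → sum 59
Total = 110.
110 mod 10 = 0, so the number is valid.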